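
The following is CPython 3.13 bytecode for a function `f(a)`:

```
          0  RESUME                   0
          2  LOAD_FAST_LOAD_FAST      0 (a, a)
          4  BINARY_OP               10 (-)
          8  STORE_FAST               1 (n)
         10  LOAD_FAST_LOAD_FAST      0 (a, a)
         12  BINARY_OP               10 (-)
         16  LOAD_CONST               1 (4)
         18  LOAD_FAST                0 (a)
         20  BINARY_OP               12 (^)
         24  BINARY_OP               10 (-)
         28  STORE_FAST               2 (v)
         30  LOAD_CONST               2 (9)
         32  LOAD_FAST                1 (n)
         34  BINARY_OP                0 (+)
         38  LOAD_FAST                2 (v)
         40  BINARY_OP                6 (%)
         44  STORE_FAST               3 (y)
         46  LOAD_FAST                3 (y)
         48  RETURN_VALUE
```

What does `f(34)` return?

-29

LOAD_FAST_LOAD_FAST a,a → push 34,34. Stack: [34, 34]
BINARY_OP - → 34 - 34 = 0. Stack: [0]
STORE_FAST n → n=0. Stack: []
LOAD_FAST_LOAD_FAST a,a → push 34,34. Stack: [34, 34]
BINARY_OP - → 34 - 34 = 0. Stack: [0]
LOAD_CONST → push 4. Stack: [0, 4]
LOAD_FAST a → push 34. Stack: [0, 4, 34]
BINARY_OP ^ → 4 ^ 34 = 38. Stack: [0, 38]
BINARY_OP - → 0 - 38 = -38. Stack: [-38]
STORE_FAST v → v=-38. Stack: []
LOAD_CONST → push 9. Stack: [9]
LOAD_FAST n → push 0. Stack: [9, 0]
BINARY_OP + → 9 + 0 = 9. Stack: [9]
LOAD_FAST v → push -38. Stack: [9, -38]
BINARY_OP % → 9 % -38 = -29. Stack: [-29]
STORE_FAST y → y=-29. Stack: []
LOAD_FAST y → push -29. Stack: [-29]
RETURN_VALUE → return -29.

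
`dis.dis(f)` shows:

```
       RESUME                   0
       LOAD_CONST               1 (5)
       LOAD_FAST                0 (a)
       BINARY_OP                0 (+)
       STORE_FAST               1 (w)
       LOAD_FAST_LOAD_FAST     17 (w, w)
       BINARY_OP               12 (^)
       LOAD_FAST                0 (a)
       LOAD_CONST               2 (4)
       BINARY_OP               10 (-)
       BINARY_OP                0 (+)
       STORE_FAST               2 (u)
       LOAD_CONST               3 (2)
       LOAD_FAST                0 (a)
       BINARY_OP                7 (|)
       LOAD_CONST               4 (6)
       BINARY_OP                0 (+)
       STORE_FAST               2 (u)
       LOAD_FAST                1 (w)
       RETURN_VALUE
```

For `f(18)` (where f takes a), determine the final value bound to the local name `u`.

24

LOAD_CONST → push 5. Stack: [5]
LOAD_FAST a → push 18. Stack: [5, 18]
BINARY_OP + → 5 + 18 = 23. Stack: [23]
STORE_FAST w → w=23. Stack: []
LOAD_FAST_LOAD_FAST w,w → push 23,23. Stack: [23, 23]
BINARY_OP ^ → 23 ^ 23 = 0. Stack: [0]
LOAD_FAST a → push 18. Stack: [0, 18]
LOAD_CONST → push 4. Stack: [0, 18, 4]
BINARY_OP - → 18 - 4 = 14. Stack: [0, 14]
BINARY_OP + → 0 + 14 = 14. Stack: [14]
STORE_FAST u → u=14. Stack: []
LOAD_CONST → push 2. Stack: [2]
LOAD_FAST a → push 18. Stack: [2, 18]
BINARY_OP | → 2 | 18 = 18. Stack: [18]
LOAD_CONST → push 6. Stack: [18, 6]
BINARY_OP + → 18 + 6 = 24. Stack: [24]
STORE_FAST u → u=24. Stack: []
LOAD_FAST w → push 23. Stack: [23]
RETURN_VALUE → return 23.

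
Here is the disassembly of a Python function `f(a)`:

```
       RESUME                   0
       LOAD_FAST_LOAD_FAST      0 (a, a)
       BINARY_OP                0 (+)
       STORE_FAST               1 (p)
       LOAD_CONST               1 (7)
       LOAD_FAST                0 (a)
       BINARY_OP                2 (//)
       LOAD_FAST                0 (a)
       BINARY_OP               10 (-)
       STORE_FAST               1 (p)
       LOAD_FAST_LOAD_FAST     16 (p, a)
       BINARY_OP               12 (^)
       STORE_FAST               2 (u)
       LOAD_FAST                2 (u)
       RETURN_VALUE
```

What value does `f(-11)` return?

LOAD_FAST_LOAD_FAST a,a → push -11,-11. Stack: [-11, -11]
BINARY_OP + → -11 + -11 = -22. Stack: [-22]
STORE_FAST p → p=-22. Stack: []
LOAD_CONST → push 7. Stack: [7]
LOAD_FAST a → push -11. Stack: [7, -11]
BINARY_OP // → 7 // -11 = -1. Stack: [-1]
LOAD_FAST a → push -11. Stack: [-1, -11]
BINARY_OP - → -1 - -11 = 10. Stack: [10]
STORE_FAST p → p=10. Stack: []
LOAD_FAST_LOAD_FAST p,a → push 10,-11. Stack: [10, -11]
BINARY_OP ^ → 10 ^ -11 = -1. Stack: [-1]
STORE_FAST u → u=-1. Stack: []
LOAD_FAST u → push -1. Stack: [-1]
RETURN_VALUE → return -1.

-1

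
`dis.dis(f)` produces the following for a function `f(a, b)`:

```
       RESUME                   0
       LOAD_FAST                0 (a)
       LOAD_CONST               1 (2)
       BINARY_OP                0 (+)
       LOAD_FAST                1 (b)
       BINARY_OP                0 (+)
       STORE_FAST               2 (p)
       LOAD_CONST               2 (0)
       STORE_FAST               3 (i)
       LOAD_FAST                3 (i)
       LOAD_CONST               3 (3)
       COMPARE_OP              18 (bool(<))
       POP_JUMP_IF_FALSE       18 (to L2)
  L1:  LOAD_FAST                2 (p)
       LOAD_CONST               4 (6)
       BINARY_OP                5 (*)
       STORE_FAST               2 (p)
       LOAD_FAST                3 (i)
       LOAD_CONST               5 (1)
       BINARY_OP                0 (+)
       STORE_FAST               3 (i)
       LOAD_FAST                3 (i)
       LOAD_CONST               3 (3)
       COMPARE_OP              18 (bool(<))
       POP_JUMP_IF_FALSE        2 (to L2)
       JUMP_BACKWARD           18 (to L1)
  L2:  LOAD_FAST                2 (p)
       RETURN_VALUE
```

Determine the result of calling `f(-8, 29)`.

4968

LOAD_FAST a → push -8. Stack: [-8]
LOAD_CONST → push 2. Stack: [-8, 2]
BINARY_OP + → -8 + 2 = -6. Stack: [-6]
LOAD_FAST b → push 29. Stack: [-6, 29]
BINARY_OP + → -6 + 29 = 23. Stack: [23]
STORE_FAST p → p=23. Stack: []
LOAD_CONST → push 0. Stack: [0]
STORE_FAST i → i=0. Stack: []
LOAD_FAST i → push 0. Stack: [0]
LOAD_CONST → push 3. Stack: [0, 3]
COMPARE_OP bool(<) → 0 vs 3 = True. Stack: [True]
POP_JUMP_IF_FALSE → pop True; no jump. Stack: []
LOAD_FAST p → push 23. Stack: [23]
LOAD_CONST → push 6. Stack: [23, 6]
BINARY_OP * → 23 * 6 = 138. Stack: [138]
STORE_FAST p → p=138. Stack: []
LOAD_FAST i → push 0. Stack: [0]
LOAD_CONST → push 1. Stack: [0, 1]
BINARY_OP + → 0 + 1 = 1. Stack: [1]
STORE_FAST i → i=1. Stack: []
LOAD_FAST i → push 1. Stack: [1]
LOAD_CONST → push 3. Stack: [1, 3]
COMPARE_OP bool(<) → 1 vs 3 = True. Stack: [True]
POP_JUMP_IF_FALSE → pop True; no jump. Stack: []
LOAD_FAST p → push 138. Stack: [138]
LOAD_CONST → push 6. Stack: [138, 6]
BINARY_OP * → 138 * 6 = 828. Stack: [828]
STORE_FAST p → p=828. Stack: []
LOAD_FAST i → push 1. Stack: [1]
LOAD_CONST → push 1. Stack: [1, 1]
BINARY_OP + → 1 + 1 = 2. Stack: [2]
STORE_FAST i → i=2. Stack: []
LOAD_FAST i → push 2. Stack: [2]
LOAD_CONST → push 3. Stack: [2, 3]
COMPARE_OP bool(<) → 2 vs 3 = True. Stack: [True]
POP_JUMP_IF_FALSE → pop True; no jump. Stack: []
LOAD_FAST p → push 828. Stack: [828]
LOAD_CONST → push 6. Stack: [828, 6]
BINARY_OP * → 828 * 6 = 4968. Stack: [4968]
STORE_FAST p → p=4968. Stack: []
LOAD_FAST i → push 2. Stack: [2]
LOAD_CONST → push 1. Stack: [2, 1]
BINARY_OP + → 2 + 1 = 3. Stack: [3]
STORE_FAST i → i=3. Stack: []
LOAD_FAST i → push 3. Stack: [3]
LOAD_CONST → push 3. Stack: [3, 3]
COMPARE_OP bool(<) → 3 vs 3 = False. Stack: [False]
POP_JUMP_IF_FALSE → pop False; jump. Stack: []
LOAD_FAST p → push 4968. Stack: [4968]
RETURN_VALUE → return 4968.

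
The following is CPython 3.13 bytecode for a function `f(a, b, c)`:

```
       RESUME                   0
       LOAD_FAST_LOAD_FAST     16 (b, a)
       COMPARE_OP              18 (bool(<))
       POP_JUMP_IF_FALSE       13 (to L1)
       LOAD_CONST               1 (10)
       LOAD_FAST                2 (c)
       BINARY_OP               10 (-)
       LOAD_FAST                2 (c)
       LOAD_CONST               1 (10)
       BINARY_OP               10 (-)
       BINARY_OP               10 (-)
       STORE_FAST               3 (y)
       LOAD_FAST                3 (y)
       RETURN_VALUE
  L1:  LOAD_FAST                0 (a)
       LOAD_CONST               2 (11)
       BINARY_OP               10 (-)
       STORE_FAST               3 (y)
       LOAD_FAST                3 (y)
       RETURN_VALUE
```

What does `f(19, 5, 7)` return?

6

LOAD_FAST_LOAD_FAST b,a → push 5,19. Stack: [5, 19]
COMPARE_OP bool(<) → 5 vs 19 = True. Stack: [True]
POP_JUMP_IF_FALSE → pop True; no jump. Stack: []
LOAD_CONST → push 10. Stack: [10]
LOAD_FAST c → push 7. Stack: [10, 7]
BINARY_OP - → 10 - 7 = 3. Stack: [3]
LOAD_FAST c → push 7. Stack: [3, 7]
LOAD_CONST → push 10. Stack: [3, 7, 10]
BINARY_OP - → 7 - 10 = -3. Stack: [3, -3]
BINARY_OP - → 3 - -3 = 6. Stack: [6]
STORE_FAST y → y=6. Stack: []
LOAD_FAST y → push 6. Stack: [6]
RETURN_VALUE → return 6.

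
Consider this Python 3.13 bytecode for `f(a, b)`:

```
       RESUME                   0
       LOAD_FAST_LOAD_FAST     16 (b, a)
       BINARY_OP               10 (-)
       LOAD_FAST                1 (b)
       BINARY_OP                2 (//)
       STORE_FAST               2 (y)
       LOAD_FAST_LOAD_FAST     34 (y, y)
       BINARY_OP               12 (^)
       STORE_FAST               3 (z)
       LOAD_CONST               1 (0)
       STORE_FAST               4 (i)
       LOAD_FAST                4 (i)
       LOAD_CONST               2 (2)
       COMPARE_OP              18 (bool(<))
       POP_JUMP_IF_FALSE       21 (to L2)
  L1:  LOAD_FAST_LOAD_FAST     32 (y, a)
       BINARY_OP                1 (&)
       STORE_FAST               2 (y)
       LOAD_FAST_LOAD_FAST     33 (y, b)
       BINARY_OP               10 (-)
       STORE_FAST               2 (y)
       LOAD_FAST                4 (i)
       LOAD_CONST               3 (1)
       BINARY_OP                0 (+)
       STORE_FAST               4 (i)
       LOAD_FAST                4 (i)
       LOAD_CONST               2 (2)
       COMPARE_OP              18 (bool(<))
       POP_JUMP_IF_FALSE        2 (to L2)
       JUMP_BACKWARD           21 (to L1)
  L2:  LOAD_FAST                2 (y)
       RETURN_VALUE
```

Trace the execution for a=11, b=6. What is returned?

-5

LOAD_FAST_LOAD_FAST b,a → push 6,11. Stack: [6, 11]
BINARY_OP - → 6 - 11 = -5. Stack: [-5]
LOAD_FAST b → push 6. Stack: [-5, 6]
BINARY_OP // → -5 // 6 = -1. Stack: [-1]
STORE_FAST y → y=-1. Stack: []
LOAD_FAST_LOAD_FAST y,y → push -1,-1. Stack: [-1, -1]
BINARY_OP ^ → -1 ^ -1 = 0. Stack: [0]
STORE_FAST z → z=0. Stack: []
LOAD_CONST → push 0. Stack: [0]
STORE_FAST i → i=0. Stack: []
LOAD_FAST i → push 0. Stack: [0]
LOAD_CONST → push 2. Stack: [0, 2]
COMPARE_OP bool(<) → 0 vs 2 = True. Stack: [True]
POP_JUMP_IF_FALSE → pop True; no jump. Stack: []
LOAD_FAST_LOAD_FAST y,a → push -1,11. Stack: [-1, 11]
BINARY_OP & → -1 & 11 = 11. Stack: [11]
STORE_FAST y → y=11. Stack: []
LOAD_FAST_LOAD_FAST y,b → push 11,6. Stack: [11, 6]
BINARY_OP - → 11 - 6 = 5. Stack: [5]
STORE_FAST y → y=5. Stack: []
LOAD_FAST i → push 0. Stack: [0]
LOAD_CONST → push 1. Stack: [0, 1]
BINARY_OP + → 0 + 1 = 1. Stack: [1]
STORE_FAST i → i=1. Stack: []
LOAD_FAST i → push 1. Stack: [1]
LOAD_CONST → push 2. Stack: [1, 2]
COMPARE_OP bool(<) → 1 vs 2 = True. Stack: [True]
POP_JUMP_IF_FALSE → pop True; no jump. Stack: []
LOAD_FAST_LOAD_FAST y,a → push 5,11. Stack: [5, 11]
BINARY_OP & → 5 & 11 = 1. Stack: [1]
STORE_FAST y → y=1. Stack: []
LOAD_FAST_LOAD_FAST y,b → push 1,6. Stack: [1, 6]
BINARY_OP - → 1 - 6 = -5. Stack: [-5]
STORE_FAST y → y=-5. Stack: []
LOAD_FAST i → push 1. Stack: [1]
LOAD_CONST → push 1. Stack: [1, 1]
BINARY_OP + → 1 + 1 = 2. Stack: [2]
STORE_FAST i → i=2. Stack: []
LOAD_FAST i → push 2. Stack: [2]
LOAD_CONST → push 2. Stack: [2, 2]
COMPARE_OP bool(<) → 2 vs 2 = False. Stack: [False]
POP_JUMP_IF_FALSE → pop False; jump. Stack: []
LOAD_FAST y → push -5. Stack: [-5]
RETURN_VALUE → return -5.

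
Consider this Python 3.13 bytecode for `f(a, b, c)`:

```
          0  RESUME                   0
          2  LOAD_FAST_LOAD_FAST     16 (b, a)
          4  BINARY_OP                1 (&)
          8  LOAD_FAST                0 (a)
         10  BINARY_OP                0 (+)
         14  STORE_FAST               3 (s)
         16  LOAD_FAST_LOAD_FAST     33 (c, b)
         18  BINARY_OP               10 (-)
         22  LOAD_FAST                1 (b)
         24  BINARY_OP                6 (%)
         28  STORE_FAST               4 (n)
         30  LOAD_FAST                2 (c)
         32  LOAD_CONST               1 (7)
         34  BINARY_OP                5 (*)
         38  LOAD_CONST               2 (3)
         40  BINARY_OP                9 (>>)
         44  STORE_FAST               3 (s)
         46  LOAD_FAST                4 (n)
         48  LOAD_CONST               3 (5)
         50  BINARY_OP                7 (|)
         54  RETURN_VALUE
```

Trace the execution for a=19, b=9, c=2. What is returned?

7

LOAD_FAST_LOAD_FAST b,a → push 9,19. Stack: [9, 19]
BINARY_OP & → 9 & 19 = 1. Stack: [1]
LOAD_FAST a → push 19. Stack: [1, 19]
BINARY_OP + → 1 + 19 = 20. Stack: [20]
STORE_FAST s → s=20. Stack: []
LOAD_FAST_LOAD_FAST c,b → push 2,9. Stack: [2, 9]
BINARY_OP - → 2 - 9 = -7. Stack: [-7]
LOAD_FAST b → push 9. Stack: [-7, 9]
BINARY_OP % → -7 % 9 = 2. Stack: [2]
STORE_FAST n → n=2. Stack: []
LOAD_FAST c → push 2. Stack: [2]
LOAD_CONST → push 7. Stack: [2, 7]
BINARY_OP * → 2 * 7 = 14. Stack: [14]
LOAD_CONST → push 3. Stack: [14, 3]
BINARY_OP >> → 14 >> 3 = 1. Stack: [1]
STORE_FAST s → s=1. Stack: []
LOAD_FAST n → push 2. Stack: [2]
LOAD_CONST → push 5. Stack: [2, 5]
BINARY_OP | → 2 | 5 = 7. Stack: [7]
RETURN_VALUE → return 7.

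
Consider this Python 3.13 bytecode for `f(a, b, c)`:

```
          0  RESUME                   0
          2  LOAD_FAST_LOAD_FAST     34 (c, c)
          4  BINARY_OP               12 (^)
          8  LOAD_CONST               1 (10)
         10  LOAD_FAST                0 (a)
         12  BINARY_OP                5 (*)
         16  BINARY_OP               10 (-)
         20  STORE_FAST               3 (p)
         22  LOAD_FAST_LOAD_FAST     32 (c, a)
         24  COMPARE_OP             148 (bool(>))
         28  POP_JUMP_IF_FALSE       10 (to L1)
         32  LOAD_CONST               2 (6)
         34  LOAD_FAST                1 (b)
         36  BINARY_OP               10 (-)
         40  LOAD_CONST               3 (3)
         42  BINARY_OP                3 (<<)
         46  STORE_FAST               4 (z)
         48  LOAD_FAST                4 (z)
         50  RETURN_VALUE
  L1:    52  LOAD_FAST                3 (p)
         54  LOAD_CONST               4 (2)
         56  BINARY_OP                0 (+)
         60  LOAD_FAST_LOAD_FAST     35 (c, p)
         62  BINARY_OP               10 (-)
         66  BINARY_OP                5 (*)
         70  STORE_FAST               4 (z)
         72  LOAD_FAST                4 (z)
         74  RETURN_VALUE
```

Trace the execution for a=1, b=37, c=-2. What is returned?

LOAD_FAST_LOAD_FAST c,c → push -2,-2. Stack: [-2, -2]
BINARY_OP ^ → -2 ^ -2 = 0. Stack: [0]
LOAD_CONST → push 10. Stack: [0, 10]
LOAD_FAST a → push 1. Stack: [0, 10, 1]
BINARY_OP * → 10 * 1 = 10. Stack: [0, 10]
BINARY_OP - → 0 - 10 = -10. Stack: [-10]
STORE_FAST p → p=-10. Stack: []
LOAD_FAST_LOAD_FAST c,a → push -2,1. Stack: [-2, 1]
COMPARE_OP bool(>) → -2 vs 1 = False. Stack: [False]
POP_JUMP_IF_FALSE → pop False; jump. Stack: []
LOAD_FAST p → push -10. Stack: [-10]
LOAD_CONST → push 2. Stack: [-10, 2]
BINARY_OP + → -10 + 2 = -8. Stack: [-8]
LOAD_FAST_LOAD_FAST c,p → push -2,-10. Stack: [-8, -2, -10]
BINARY_OP - → -2 - -10 = 8. Stack: [-8, 8]
BINARY_OP * → -8 * 8 = -64. Stack: [-64]
STORE_FAST z → z=-64. Stack: []
LOAD_FAST z → push -64. Stack: [-64]
RETURN_VALUE → return -64.

-64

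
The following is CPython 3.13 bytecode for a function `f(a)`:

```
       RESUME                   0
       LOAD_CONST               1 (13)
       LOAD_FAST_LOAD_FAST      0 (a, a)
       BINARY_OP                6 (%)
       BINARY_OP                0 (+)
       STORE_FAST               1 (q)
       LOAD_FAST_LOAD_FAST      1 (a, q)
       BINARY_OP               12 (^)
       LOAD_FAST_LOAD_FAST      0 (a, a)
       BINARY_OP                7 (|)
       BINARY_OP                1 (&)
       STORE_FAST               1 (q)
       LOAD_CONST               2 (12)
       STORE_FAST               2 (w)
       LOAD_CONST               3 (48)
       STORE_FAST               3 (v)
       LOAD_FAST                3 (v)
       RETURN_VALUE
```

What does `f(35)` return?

LOAD_CONST → push 13. Stack: [13]
LOAD_FAST_LOAD_FAST a,a → push 35,35. Stack: [13, 35, 35]
BINARY_OP % → 35 % 35 = 0. Stack: [13, 0]
BINARY_OP + → 13 + 0 = 13. Stack: [13]
STORE_FAST q → q=13. Stack: []
LOAD_FAST_LOAD_FAST a,q → push 35,13. Stack: [35, 13]
BINARY_OP ^ → 35 ^ 13 = 46. Stack: [46]
LOAD_FAST_LOAD_FAST a,a → push 35,35. Stack: [46, 35, 35]
BINARY_OP | → 35 | 35 = 35. Stack: [46, 35]
BINARY_OP & → 46 & 35 = 34. Stack: [34]
STORE_FAST q → q=34. Stack: []
LOAD_CONST → push 12. Stack: [12]
STORE_FAST w → w=12. Stack: []
LOAD_CONST → push 48. Stack: [48]
STORE_FAST v → v=48. Stack: []
LOAD_FAST v → push 48. Stack: [48]
RETURN_VALUE → return 48.

48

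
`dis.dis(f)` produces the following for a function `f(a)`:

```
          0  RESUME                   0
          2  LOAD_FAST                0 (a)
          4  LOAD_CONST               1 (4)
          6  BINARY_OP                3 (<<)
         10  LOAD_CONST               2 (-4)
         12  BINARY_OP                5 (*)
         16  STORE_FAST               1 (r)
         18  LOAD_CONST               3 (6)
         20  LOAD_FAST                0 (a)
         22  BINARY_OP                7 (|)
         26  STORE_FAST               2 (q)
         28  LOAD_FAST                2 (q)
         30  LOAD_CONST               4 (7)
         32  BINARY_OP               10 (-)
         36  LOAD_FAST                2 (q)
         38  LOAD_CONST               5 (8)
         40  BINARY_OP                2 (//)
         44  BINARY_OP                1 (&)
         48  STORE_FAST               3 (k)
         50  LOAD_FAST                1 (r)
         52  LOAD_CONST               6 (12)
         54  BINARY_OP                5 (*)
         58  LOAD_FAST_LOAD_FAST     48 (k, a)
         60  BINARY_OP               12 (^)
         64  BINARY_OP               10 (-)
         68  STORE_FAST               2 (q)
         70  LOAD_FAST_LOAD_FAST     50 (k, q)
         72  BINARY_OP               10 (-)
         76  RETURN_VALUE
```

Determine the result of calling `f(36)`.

LOAD_FAST a → push 36. Stack: [36]
LOAD_CONST → push 4. Stack: [36, 4]
BINARY_OP << → 36 << 4 = 576. Stack: [576]
LOAD_CONST → push -4. Stack: [576, -4]
BINARY_OP * → 576 * -4 = -2304. Stack: [-2304]
STORE_FAST r → r=-2304. Stack: []
LOAD_CONST → push 6. Stack: [6]
LOAD_FAST a → push 36. Stack: [6, 36]
BINARY_OP | → 6 | 36 = 38. Stack: [38]
STORE_FAST q → q=38. Stack: []
LOAD_FAST q → push 38. Stack: [38]
LOAD_CONST → push 7. Stack: [38, 7]
BINARY_OP - → 38 - 7 = 31. Stack: [31]
LOAD_FAST q → push 38. Stack: [31, 38]
LOAD_CONST → push 8. Stack: [31, 38, 8]
BINARY_OP // → 38 // 8 = 4. Stack: [31, 4]
BINARY_OP & → 31 & 4 = 4. Stack: [4]
STORE_FAST k → k=4. Stack: []
LOAD_FAST r → push -2304. Stack: [-2304]
LOAD_CONST → push 12. Stack: [-2304, 12]
BINARY_OP * → -2304 * 12 = -27648. Stack: [-27648]
LOAD_FAST_LOAD_FAST k,a → push 4,36. Stack: [-27648, 4, 36]
BINARY_OP ^ → 4 ^ 36 = 32. Stack: [-27648, 32]
BINARY_OP - → -27648 - 32 = -27680. Stack: [-27680]
STORE_FAST q → q=-27680. Stack: []
LOAD_FAST_LOAD_FAST k,q → push 4,-27680. Stack: [4, -27680]
BINARY_OP - → 4 - -27680 = 27684. Stack: [27684]
RETURN_VALUE → return 27684.

27684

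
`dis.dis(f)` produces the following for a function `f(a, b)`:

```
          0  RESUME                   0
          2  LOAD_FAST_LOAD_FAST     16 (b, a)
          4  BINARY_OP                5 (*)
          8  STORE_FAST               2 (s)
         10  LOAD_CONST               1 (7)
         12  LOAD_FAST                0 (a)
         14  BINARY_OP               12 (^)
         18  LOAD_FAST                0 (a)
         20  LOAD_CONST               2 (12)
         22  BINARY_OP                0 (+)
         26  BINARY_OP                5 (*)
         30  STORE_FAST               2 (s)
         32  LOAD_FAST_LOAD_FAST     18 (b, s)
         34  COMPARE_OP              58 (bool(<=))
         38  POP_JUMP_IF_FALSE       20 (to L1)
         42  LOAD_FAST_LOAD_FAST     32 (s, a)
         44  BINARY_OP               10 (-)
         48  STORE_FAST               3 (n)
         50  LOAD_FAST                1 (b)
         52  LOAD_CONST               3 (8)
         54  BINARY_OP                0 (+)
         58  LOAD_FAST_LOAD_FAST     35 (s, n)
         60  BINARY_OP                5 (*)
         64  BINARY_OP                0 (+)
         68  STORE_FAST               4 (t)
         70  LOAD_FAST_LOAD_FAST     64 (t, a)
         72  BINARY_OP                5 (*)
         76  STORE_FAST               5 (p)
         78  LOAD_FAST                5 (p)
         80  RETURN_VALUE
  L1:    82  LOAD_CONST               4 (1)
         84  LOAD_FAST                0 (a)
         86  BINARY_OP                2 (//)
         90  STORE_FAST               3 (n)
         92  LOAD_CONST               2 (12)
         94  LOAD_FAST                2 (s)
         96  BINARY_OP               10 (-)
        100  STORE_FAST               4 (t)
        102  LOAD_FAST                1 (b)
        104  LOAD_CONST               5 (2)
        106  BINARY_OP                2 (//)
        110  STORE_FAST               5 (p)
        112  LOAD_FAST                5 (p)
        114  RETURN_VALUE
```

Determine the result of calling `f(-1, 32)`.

LOAD_FAST_LOAD_FAST b,a → push 32,-1. Stack: [32, -1]
BINARY_OP * → 32 * -1 = -32. Stack: [-32]
STORE_FAST s → s=-32. Stack: []
LOAD_CONST → push 7. Stack: [7]
LOAD_FAST a → push -1. Stack: [7, -1]
BINARY_OP ^ → 7 ^ -1 = -8. Stack: [-8]
LOAD_FAST a → push -1. Stack: [-8, -1]
LOAD_CONST → push 12. Stack: [-8, -1, 12]
BINARY_OP + → -1 + 12 = 11. Stack: [-8, 11]
BINARY_OP * → -8 * 11 = -88. Stack: [-88]
STORE_FAST s → s=-88. Stack: []
LOAD_FAST_LOAD_FAST b,s → push 32,-88. Stack: [32, -88]
COMPARE_OP bool(<=) → 32 vs -88 = False. Stack: [False]
POP_JUMP_IF_FALSE → pop False; jump. Stack: []
LOAD_CONST → push 1. Stack: [1]
LOAD_FAST a → push -1. Stack: [1, -1]
BINARY_OP // → 1 // -1 = -1. Stack: [-1]
STORE_FAST n → n=-1. Stack: []
LOAD_CONST → push 12. Stack: [12]
LOAD_FAST s → push -88. Stack: [12, -88]
BINARY_OP - → 12 - -88 = 100. Stack: [100]
STORE_FAST t → t=100. Stack: []
LOAD_FAST b → push 32. Stack: [32]
LOAD_CONST → push 2. Stack: [32, 2]
BINARY_OP // → 32 // 2 = 16. Stack: [16]
STORE_FAST p → p=16. Stack: []
LOAD_FAST p → push 16. Stack: [16]
RETURN_VALUE → return 16.

16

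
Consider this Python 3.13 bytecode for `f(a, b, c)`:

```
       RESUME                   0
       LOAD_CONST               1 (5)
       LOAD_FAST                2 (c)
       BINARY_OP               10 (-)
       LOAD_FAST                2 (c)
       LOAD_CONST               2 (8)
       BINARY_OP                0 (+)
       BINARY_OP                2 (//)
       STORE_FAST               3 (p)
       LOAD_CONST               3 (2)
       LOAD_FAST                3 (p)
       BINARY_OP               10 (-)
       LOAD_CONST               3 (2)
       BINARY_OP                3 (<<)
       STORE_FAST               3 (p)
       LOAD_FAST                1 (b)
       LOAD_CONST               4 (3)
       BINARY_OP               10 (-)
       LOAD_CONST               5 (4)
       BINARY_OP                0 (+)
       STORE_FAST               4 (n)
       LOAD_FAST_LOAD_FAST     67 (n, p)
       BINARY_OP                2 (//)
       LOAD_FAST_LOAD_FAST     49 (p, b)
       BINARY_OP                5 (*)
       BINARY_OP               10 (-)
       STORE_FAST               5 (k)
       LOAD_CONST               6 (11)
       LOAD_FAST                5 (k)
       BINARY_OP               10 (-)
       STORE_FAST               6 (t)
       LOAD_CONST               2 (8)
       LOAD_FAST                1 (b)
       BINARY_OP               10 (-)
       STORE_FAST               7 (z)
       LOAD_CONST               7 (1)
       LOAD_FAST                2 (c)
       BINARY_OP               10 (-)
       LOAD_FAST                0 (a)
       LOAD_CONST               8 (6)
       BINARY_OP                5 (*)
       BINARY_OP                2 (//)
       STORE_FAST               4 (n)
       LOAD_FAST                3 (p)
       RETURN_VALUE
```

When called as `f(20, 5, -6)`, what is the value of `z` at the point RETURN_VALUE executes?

LOAD_CONST → push 5. Stack: [5]
LOAD_FAST c → push -6. Stack: [5, -6]
BINARY_OP - → 5 - -6 = 11. Stack: [11]
LOAD_FAST c → push -6. Stack: [11, -6]
LOAD_CONST → push 8. Stack: [11, -6, 8]
BINARY_OP + → -6 + 8 = 2. Stack: [11, 2]
BINARY_OP // → 11 // 2 = 5. Stack: [5]
STORE_FAST p → p=5. Stack: []
LOAD_CONST → push 2. Stack: [2]
LOAD_FAST p → push 5. Stack: [2, 5]
BINARY_OP - → 2 - 5 = -3. Stack: [-3]
LOAD_CONST → push 2. Stack: [-3, 2]
BINARY_OP << → -3 << 2 = -12. Stack: [-12]
STORE_FAST p → p=-12. Stack: []
LOAD_FAST b → push 5. Stack: [5]
LOAD_CONST → push 3. Stack: [5, 3]
BINARY_OP - → 5 - 3 = 2. Stack: [2]
LOAD_CONST → push 4. Stack: [2, 4]
BINARY_OP + → 2 + 4 = 6. Stack: [6]
STORE_FAST n → n=6. Stack: []
LOAD_FAST_LOAD_FAST n,p → push 6,-12. Stack: [6, -12]
BINARY_OP // → 6 // -12 = -1. Stack: [-1]
LOAD_FAST_LOAD_FAST p,b → push -12,5. Stack: [-1, -12, 5]
BINARY_OP * → -12 * 5 = -60. Stack: [-1, -60]
BINARY_OP - → -1 - -60 = 59. Stack: [59]
STORE_FAST k → k=59. Stack: []
LOAD_CONST → push 11. Stack: [11]
LOAD_FAST k → push 59. Stack: [11, 59]
BINARY_OP - → 11 - 59 = -48. Stack: [-48]
STORE_FAST t → t=-48. Stack: []
LOAD_CONST → push 8. Stack: [8]
LOAD_FAST b → push 5. Stack: [8, 5]
BINARY_OP - → 8 - 5 = 3. Stack: [3]
STORE_FAST z → z=3. Stack: []
LOAD_CONST → push 1. Stack: [1]
LOAD_FAST c → push -6. Stack: [1, -6]
BINARY_OP - → 1 - -6 = 7. Stack: [7]
LOAD_FAST a → push 20. Stack: [7, 20]
LOAD_CONST → push 6. Stack: [7, 20, 6]
BINARY_OP * → 20 * 6 = 120. Stack: [7, 120]
BINARY_OP // → 7 // 120 = 0. Stack: [0]
STORE_FAST n → n=0. Stack: []
LOAD_FAST p → push -12. Stack: [-12]
RETURN_VALUE → return -12.

3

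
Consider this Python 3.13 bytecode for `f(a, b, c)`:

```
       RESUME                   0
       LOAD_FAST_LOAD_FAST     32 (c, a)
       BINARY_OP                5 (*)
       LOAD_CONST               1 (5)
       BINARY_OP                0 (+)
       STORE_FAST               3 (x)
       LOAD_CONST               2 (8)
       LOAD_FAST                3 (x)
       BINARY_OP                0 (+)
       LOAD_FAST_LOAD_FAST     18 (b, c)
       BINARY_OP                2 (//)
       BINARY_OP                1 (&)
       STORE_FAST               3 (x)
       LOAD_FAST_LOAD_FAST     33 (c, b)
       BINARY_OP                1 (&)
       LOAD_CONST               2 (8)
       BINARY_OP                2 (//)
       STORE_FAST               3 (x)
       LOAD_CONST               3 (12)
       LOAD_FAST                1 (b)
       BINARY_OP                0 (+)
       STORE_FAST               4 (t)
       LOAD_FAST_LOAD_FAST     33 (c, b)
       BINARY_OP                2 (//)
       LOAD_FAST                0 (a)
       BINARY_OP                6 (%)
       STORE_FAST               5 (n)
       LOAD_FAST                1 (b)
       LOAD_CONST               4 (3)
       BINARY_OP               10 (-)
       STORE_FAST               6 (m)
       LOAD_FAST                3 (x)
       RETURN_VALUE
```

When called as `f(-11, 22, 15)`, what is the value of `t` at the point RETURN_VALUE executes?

LOAD_FAST_LOAD_FAST c,a → push 15,-11. Stack: [15, -11]
BINARY_OP * → 15 * -11 = -165. Stack: [-165]
LOAD_CONST → push 5. Stack: [-165, 5]
BINARY_OP + → -165 + 5 = -160. Stack: [-160]
STORE_FAST x → x=-160. Stack: []
LOAD_CONST → push 8. Stack: [8]
LOAD_FAST x → push -160. Stack: [8, -160]
BINARY_OP + → 8 + -160 = -152. Stack: [-152]
LOAD_FAST_LOAD_FAST b,c → push 22,15. Stack: [-152, 22, 15]
BINARY_OP // → 22 // 15 = 1. Stack: [-152, 1]
BINARY_OP & → -152 & 1 = 0. Stack: [0]
STORE_FAST x → x=0. Stack: []
LOAD_FAST_LOAD_FAST c,b → push 15,22. Stack: [15, 22]
BINARY_OP & → 15 & 22 = 6. Stack: [6]
LOAD_CONST → push 8. Stack: [6, 8]
BINARY_OP // → 6 // 8 = 0. Stack: [0]
STORE_FAST x → x=0. Stack: []
LOAD_CONST → push 12. Stack: [12]
LOAD_FAST b → push 22. Stack: [12, 22]
BINARY_OP + → 12 + 22 = 34. Stack: [34]
STORE_FAST t → t=34. Stack: []
LOAD_FAST_LOAD_FAST c,b → push 15,22. Stack: [15, 22]
BINARY_OP // → 15 // 22 = 0. Stack: [0]
LOAD_FAST a → push -11. Stack: [0, -11]
BINARY_OP % → 0 % -11 = 0. Stack: [0]
STORE_FAST n → n=0. Stack: []
LOAD_FAST b → push 22. Stack: [22]
LOAD_CONST → push 3. Stack: [22, 3]
BINARY_OP - → 22 - 3 = 19. Stack: [19]
STORE_FAST m → m=19. Stack: []
LOAD_FAST x → push 0. Stack: [0]
RETURN_VALUE → return 0.

34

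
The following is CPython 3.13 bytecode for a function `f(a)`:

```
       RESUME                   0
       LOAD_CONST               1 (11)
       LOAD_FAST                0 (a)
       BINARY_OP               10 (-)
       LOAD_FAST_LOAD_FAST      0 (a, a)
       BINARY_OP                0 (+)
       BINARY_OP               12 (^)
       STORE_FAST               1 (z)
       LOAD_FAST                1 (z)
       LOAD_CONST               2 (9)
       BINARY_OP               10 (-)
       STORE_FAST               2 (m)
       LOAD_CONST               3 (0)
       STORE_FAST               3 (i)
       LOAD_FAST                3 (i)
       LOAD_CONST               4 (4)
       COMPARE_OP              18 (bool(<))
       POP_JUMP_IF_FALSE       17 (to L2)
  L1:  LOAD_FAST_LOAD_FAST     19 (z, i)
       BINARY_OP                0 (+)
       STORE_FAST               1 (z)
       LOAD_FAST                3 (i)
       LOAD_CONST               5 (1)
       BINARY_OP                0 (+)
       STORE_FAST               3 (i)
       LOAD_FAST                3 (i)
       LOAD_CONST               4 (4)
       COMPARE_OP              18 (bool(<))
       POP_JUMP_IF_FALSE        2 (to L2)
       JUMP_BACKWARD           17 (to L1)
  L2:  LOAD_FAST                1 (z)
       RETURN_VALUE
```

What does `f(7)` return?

16

LOAD_CONST → push 11. Stack: [11]
LOAD_FAST a → push 7. Stack: [11, 7]
BINARY_OP - → 11 - 7 = 4. Stack: [4]
LOAD_FAST_LOAD_FAST a,a → push 7,7. Stack: [4, 7, 7]
BINARY_OP + → 7 + 7 = 14. Stack: [4, 14]
BINARY_OP ^ → 4 ^ 14 = 10. Stack: [10]
STORE_FAST z → z=10. Stack: []
LOAD_FAST z → push 10. Stack: [10]
LOAD_CONST → push 9. Stack: [10, 9]
BINARY_OP - → 10 - 9 = 1. Stack: [1]
STORE_FAST m → m=1. Stack: []
LOAD_CONST → push 0. Stack: [0]
STORE_FAST i → i=0. Stack: []
LOAD_FAST i → push 0. Stack: [0]
LOAD_CONST → push 4. Stack: [0, 4]
COMPARE_OP bool(<) → 0 vs 4 = True. Stack: [True]
POP_JUMP_IF_FALSE → pop True; no jump. Stack: []
LOAD_FAST_LOAD_FAST z,i → push 10,0. Stack: [10, 0]
BINARY_OP + → 10 + 0 = 10. Stack: [10]
STORE_FAST z → z=10. Stack: []
LOAD_FAST i → push 0. Stack: [0]
LOAD_CONST → push 1. Stack: [0, 1]
BINARY_OP + → 0 + 1 = 1. Stack: [1]
STORE_FAST i → i=1. Stack: []
LOAD_FAST i → push 1. Stack: [1]
LOAD_CONST → push 4. Stack: [1, 4]
COMPARE_OP bool(<) → 1 vs 4 = True. Stack: [True]
POP_JUMP_IF_FALSE → pop True; no jump. Stack: []
LOAD_FAST_LOAD_FAST z,i → push 10,1. Stack: [10, 1]
BINARY_OP + → 10 + 1 = 11. Stack: [11]
STORE_FAST z → z=11. Stack: []
LOAD_FAST i → push 1. Stack: [1]
LOAD_CONST → push 1. Stack: [1, 1]
BINARY_OP + → 1 + 1 = 2. Stack: [2]
STORE_FAST i → i=2. Stack: []
LOAD_FAST i → push 2. Stack: [2]
LOAD_CONST → push 4. Stack: [2, 4]
COMPARE_OP bool(<) → 2 vs 4 = True. Stack: [True]
POP_JUMP_IF_FALSE → pop True; no jump. Stack: []
LOAD_FAST_LOAD_FAST z,i → push 11,2. Stack: [11, 2]
BINARY_OP + → 11 + 2 = 13. Stack: [13]
STORE_FAST z → z=13. Stack: []
LOAD_FAST i → push 2. Stack: [2]
LOAD_CONST → push 1. Stack: [2, 1]
BINARY_OP + → 2 + 1 = 3. Stack: [3]
STORE_FAST i → i=3. Stack: []
LOAD_FAST i → push 3. Stack: [3]
LOAD_CONST → push 4. Stack: [3, 4]
COMPARE_OP bool(<) → 3 vs 4 = True. Stack: [True]
POP_JUMP_IF_FALSE → pop True; no jump. Stack: []
LOAD_FAST_LOAD_FAST z,i → push 13,3. Stack: [13, 3]
BINARY_OP + → 13 + 3 = 16. Stack: [16]
STORE_FAST z → z=16. Stack: []
LOAD_FAST i → push 3. Stack: [3]
LOAD_CONST → push 1. Stack: [3, 1]
BINARY_OP + → 3 + 1 = 4. Stack: [4]
STORE_FAST i → i=4. Stack: []
LOAD_FAST i → push 4. Stack: [4]
LOAD_CONST → push 4. Stack: [4, 4]
COMPARE_OP bool(<) → 4 vs 4 = False. Stack: [False]
POP_JUMP_IF_FALSE → pop False; jump. Stack: []
LOAD_FAST z → push 16. Stack: [16]
RETURN_VALUE → return 16.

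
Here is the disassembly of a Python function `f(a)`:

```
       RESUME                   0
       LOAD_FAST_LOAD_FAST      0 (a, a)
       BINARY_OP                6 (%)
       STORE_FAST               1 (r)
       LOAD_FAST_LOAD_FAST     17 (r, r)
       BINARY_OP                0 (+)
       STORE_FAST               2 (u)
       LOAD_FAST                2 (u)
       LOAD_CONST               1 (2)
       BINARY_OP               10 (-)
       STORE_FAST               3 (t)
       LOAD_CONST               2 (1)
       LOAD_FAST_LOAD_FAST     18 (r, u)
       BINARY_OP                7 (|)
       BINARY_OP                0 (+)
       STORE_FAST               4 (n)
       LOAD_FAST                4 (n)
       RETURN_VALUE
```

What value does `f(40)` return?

1

LOAD_FAST_LOAD_FAST a,a → push 40,40. Stack: [40, 40]
BINARY_OP % → 40 % 40 = 0. Stack: [0]
STORE_FAST r → r=0. Stack: []
LOAD_FAST_LOAD_FAST r,r → push 0,0. Stack: [0, 0]
BINARY_OP + → 0 + 0 = 0. Stack: [0]
STORE_FAST u → u=0. Stack: []
LOAD_FAST u → push 0. Stack: [0]
LOAD_CONST → push 2. Stack: [0, 2]
BINARY_OP - → 0 - 2 = -2. Stack: [-2]
STORE_FAST t → t=-2. Stack: []
LOAD_CONST → push 1. Stack: [1]
LOAD_FAST_LOAD_FAST r,u → push 0,0. Stack: [1, 0, 0]
BINARY_OP | → 0 | 0 = 0. Stack: [1, 0]
BINARY_OP + → 1 + 0 = 1. Stack: [1]
STORE_FAST n → n=1. Stack: []
LOAD_FAST n → push 1. Stack: [1]
RETURN_VALUE → return 1.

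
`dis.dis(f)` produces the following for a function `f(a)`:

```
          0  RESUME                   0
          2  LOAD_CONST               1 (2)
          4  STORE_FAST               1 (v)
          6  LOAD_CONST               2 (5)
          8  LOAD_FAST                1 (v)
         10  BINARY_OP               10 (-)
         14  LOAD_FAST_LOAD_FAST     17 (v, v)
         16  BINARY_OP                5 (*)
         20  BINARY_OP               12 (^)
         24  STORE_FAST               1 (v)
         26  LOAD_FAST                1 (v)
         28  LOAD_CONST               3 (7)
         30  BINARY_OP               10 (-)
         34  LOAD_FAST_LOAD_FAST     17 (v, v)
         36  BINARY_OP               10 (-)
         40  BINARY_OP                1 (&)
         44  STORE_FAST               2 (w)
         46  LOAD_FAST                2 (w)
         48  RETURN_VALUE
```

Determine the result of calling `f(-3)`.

LOAD_CONST → push 2. Stack: [2]
STORE_FAST v → v=2. Stack: []
LOAD_CONST → push 5. Stack: [5]
LOAD_FAST v → push 2. Stack: [5, 2]
BINARY_OP - → 5 - 2 = 3. Stack: [3]
LOAD_FAST_LOAD_FAST v,v → push 2,2. Stack: [3, 2, 2]
BINARY_OP * → 2 * 2 = 4. Stack: [3, 4]
BINARY_OP ^ → 3 ^ 4 = 7. Stack: [7]
STORE_FAST v → v=7. Stack: []
LOAD_FAST v → push 7. Stack: [7]
LOAD_CONST → push 7. Stack: [7, 7]
BINARY_OP - → 7 - 7 = 0. Stack: [0]
LOAD_FAST_LOAD_FAST v,v → push 7,7. Stack: [0, 7, 7]
BINARY_OP - → 7 - 7 = 0. Stack: [0, 0]
BINARY_OP & → 0 & 0 = 0. Stack: [0]
STORE_FAST w → w=0. Stack: []
LOAD_FAST w → push 0. Stack: [0]
RETURN_VALUE → return 0.

0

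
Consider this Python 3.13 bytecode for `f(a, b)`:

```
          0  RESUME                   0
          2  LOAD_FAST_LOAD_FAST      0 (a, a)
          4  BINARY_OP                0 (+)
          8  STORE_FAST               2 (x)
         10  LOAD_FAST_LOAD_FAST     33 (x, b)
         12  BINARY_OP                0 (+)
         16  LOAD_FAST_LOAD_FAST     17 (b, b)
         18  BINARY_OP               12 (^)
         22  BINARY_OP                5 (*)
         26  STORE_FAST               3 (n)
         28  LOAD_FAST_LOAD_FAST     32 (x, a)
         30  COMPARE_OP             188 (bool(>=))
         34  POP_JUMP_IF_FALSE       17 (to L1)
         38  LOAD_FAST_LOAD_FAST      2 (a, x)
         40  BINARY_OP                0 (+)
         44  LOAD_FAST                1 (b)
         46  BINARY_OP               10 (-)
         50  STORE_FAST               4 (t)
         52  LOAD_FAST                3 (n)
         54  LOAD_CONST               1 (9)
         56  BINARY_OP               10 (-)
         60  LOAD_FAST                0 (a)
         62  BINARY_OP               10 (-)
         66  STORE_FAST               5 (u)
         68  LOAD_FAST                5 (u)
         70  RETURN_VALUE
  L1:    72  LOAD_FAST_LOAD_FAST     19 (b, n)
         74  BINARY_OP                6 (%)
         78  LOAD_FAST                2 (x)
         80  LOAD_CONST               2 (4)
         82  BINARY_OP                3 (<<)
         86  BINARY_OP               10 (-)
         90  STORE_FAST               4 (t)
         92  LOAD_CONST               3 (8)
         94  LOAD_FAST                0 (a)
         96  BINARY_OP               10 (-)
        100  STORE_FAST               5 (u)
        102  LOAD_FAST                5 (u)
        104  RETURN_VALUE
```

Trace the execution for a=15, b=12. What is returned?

LOAD_FAST_LOAD_FAST a,a → push 15,15. Stack: [15, 15]
BINARY_OP + → 15 + 15 = 30. Stack: [30]
STORE_FAST x → x=30. Stack: []
LOAD_FAST_LOAD_FAST x,b → push 30,12. Stack: [30, 12]
BINARY_OP + → 30 + 12 = 42. Stack: [42]
LOAD_FAST_LOAD_FAST b,b → push 12,12. Stack: [42, 12, 12]
BINARY_OP ^ → 12 ^ 12 = 0. Stack: [42, 0]
BINARY_OP * → 42 * 0 = 0. Stack: [0]
STORE_FAST n → n=0. Stack: []
LOAD_FAST_LOAD_FAST x,a → push 30,15. Stack: [30, 15]
COMPARE_OP bool(>=) → 30 vs 15 = True. Stack: [True]
POP_JUMP_IF_FALSE → pop True; no jump. Stack: []
LOAD_FAST_LOAD_FAST a,x → push 15,30. Stack: [15, 30]
BINARY_OP + → 15 + 30 = 45. Stack: [45]
LOAD_FAST b → push 12. Stack: [45, 12]
BINARY_OP - → 45 - 12 = 33. Stack: [33]
STORE_FAST t → t=33. Stack: []
LOAD_FAST n → push 0. Stack: [0]
LOAD_CONST → push 9. Stack: [0, 9]
BINARY_OP - → 0 - 9 = -9. Stack: [-9]
LOAD_FAST a → push 15. Stack: [-9, 15]
BINARY_OP - → -9 - 15 = -24. Stack: [-24]
STORE_FAST u → u=-24. Stack: []
LOAD_FAST u → push -24. Stack: [-24]
RETURN_VALUE → return -24.

-24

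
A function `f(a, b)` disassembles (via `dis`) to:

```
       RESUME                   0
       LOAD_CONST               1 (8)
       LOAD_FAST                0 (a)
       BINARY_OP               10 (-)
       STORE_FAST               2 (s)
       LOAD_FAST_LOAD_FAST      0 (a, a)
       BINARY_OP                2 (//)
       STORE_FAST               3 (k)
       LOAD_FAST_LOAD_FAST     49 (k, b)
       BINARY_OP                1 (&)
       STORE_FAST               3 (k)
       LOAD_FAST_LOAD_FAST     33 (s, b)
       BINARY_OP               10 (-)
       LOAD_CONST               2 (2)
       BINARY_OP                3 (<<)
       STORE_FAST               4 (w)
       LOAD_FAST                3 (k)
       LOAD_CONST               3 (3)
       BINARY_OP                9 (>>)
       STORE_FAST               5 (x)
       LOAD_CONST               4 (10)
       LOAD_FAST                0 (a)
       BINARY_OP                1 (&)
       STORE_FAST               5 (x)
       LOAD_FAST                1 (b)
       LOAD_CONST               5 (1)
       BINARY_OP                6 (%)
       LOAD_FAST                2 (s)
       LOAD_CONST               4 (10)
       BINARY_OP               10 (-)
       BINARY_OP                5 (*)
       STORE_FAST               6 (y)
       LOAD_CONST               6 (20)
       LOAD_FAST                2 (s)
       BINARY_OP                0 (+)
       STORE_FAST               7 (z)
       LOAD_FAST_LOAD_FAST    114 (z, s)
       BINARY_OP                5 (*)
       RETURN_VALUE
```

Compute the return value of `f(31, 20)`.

LOAD_CONST → push 8. Stack: [8]
LOAD_FAST a → push 31. Stack: [8, 31]
BINARY_OP - → 8 - 31 = -23. Stack: [-23]
STORE_FAST s → s=-23. Stack: []
LOAD_FAST_LOAD_FAST a,a → push 31,31. Stack: [31, 31]
BINARY_OP // → 31 // 31 = 1. Stack: [1]
STORE_FAST k → k=1. Stack: []
LOAD_FAST_LOAD_FAST k,b → push 1,20. Stack: [1, 20]
BINARY_OP & → 1 & 20 = 0. Stack: [0]
STORE_FAST k → k=0. Stack: []
LOAD_FAST_LOAD_FAST s,b → push -23,20. Stack: [-23, 20]
BINARY_OP - → -23 - 20 = -43. Stack: [-43]
LOAD_CONST → push 2. Stack: [-43, 2]
BINARY_OP << → -43 << 2 = -172. Stack: [-172]
STORE_FAST w → w=-172. Stack: []
LOAD_FAST k → push 0. Stack: [0]
LOAD_CONST → push 3. Stack: [0, 3]
BINARY_OP >> → 0 >> 3 = 0. Stack: [0]
STORE_FAST x → x=0. Stack: []
LOAD_CONST → push 10. Stack: [10]
LOAD_FAST a → push 31. Stack: [10, 31]
BINARY_OP & → 10 & 31 = 10. Stack: [10]
STORE_FAST x → x=10. Stack: []
LOAD_FAST b → push 20. Stack: [20]
LOAD_CONST → push 1. Stack: [20, 1]
BINARY_OP % → 20 % 1 = 0. Stack: [0]
LOAD_FAST s → push -23. Stack: [0, -23]
LOAD_CONST → push 10. Stack: [0, -23, 10]
BINARY_OP - → -23 - 10 = -33. Stack: [0, -33]
BINARY_OP * → 0 * -33 = 0. Stack: [0]
STORE_FAST y → y=0. Stack: []
LOAD_CONST → push 20. Stack: [20]
LOAD_FAST s → push -23. Stack: [20, -23]
BINARY_OP + → 20 + -23 = -3. Stack: [-3]
STORE_FAST z → z=-3. Stack: []
LOAD_FAST_LOAD_FAST z,s → push -3,-23. Stack: [-3, -23]
BINARY_OP * → -3 * -23 = 69. Stack: [69]
RETURN_VALUE → return 69.

69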